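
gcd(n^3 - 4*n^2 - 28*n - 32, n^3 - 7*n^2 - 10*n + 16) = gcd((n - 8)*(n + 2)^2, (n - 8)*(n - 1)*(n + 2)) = n^2 - 6*n - 16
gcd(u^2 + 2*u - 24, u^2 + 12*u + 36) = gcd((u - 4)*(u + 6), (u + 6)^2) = u + 6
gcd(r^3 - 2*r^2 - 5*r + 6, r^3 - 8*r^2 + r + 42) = r^2 - r - 6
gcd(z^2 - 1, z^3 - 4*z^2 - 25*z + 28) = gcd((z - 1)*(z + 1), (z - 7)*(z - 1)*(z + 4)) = z - 1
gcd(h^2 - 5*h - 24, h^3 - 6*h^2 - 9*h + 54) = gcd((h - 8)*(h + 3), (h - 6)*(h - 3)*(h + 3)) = h + 3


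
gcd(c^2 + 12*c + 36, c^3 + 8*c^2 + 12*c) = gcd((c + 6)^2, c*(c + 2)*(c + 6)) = c + 6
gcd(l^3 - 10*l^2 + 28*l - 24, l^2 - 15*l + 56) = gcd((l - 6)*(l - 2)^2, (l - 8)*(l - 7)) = 1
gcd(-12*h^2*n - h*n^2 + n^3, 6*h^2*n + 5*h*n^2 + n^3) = 3*h*n + n^2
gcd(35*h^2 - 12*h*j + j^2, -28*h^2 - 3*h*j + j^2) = 7*h - j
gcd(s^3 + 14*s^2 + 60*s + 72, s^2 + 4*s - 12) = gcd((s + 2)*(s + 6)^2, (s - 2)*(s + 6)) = s + 6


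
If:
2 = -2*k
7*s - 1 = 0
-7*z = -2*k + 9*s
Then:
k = -1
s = 1/7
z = -23/49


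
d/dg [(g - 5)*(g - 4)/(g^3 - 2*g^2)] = (-g^3 + 18*g^2 - 78*g + 80)/(g^3*(g^2 - 4*g + 4))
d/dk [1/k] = -1/k^2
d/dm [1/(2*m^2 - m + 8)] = (1 - 4*m)/(2*m^2 - m + 8)^2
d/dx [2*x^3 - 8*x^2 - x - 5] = 6*x^2 - 16*x - 1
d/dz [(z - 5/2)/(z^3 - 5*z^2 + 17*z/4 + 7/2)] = 2*(-16*z^3 + 100*z^2 - 200*z + 113)/(16*z^6 - 160*z^5 + 536*z^4 - 568*z^3 - 271*z^2 + 476*z + 196)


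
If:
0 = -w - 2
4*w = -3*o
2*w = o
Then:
No Solution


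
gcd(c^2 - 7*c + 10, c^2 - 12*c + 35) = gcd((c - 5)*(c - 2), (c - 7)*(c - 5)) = c - 5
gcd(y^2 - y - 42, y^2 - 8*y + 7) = y - 7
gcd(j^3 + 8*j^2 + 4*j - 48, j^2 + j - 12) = j + 4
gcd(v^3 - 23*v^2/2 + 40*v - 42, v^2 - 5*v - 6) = v - 6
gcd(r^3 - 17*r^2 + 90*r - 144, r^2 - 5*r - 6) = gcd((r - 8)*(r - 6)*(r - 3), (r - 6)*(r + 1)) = r - 6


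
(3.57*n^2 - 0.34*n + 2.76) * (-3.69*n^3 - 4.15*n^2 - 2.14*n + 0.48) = -13.1733*n^5 - 13.5609*n^4 - 16.4132*n^3 - 9.0128*n^2 - 6.0696*n + 1.3248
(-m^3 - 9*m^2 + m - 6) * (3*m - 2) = -3*m^4 - 25*m^3 + 21*m^2 - 20*m + 12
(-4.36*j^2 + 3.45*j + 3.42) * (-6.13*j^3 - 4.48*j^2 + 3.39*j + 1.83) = 26.7268*j^5 - 1.6157*j^4 - 51.201*j^3 - 11.6049*j^2 + 17.9073*j + 6.2586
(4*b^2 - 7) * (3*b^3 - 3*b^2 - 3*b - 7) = 12*b^5 - 12*b^4 - 33*b^3 - 7*b^2 + 21*b + 49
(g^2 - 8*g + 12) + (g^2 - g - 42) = 2*g^2 - 9*g - 30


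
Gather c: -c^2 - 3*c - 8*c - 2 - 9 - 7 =-c^2 - 11*c - 18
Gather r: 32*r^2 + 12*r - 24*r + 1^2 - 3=32*r^2 - 12*r - 2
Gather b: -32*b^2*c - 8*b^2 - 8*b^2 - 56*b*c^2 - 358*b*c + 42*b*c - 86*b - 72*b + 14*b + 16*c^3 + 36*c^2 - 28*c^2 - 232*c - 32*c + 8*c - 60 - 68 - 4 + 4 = b^2*(-32*c - 16) + b*(-56*c^2 - 316*c - 144) + 16*c^3 + 8*c^2 - 256*c - 128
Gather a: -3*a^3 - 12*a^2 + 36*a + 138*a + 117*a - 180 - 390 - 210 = -3*a^3 - 12*a^2 + 291*a - 780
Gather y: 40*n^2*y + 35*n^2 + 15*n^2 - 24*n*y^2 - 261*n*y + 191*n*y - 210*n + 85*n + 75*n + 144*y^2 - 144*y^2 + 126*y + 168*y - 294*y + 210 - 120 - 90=50*n^2 - 24*n*y^2 - 50*n + y*(40*n^2 - 70*n)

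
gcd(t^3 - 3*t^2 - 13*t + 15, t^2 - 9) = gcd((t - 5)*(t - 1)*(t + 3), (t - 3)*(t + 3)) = t + 3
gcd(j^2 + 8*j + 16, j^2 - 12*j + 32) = 1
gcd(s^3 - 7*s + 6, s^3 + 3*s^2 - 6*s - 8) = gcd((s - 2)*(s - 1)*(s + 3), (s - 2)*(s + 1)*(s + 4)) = s - 2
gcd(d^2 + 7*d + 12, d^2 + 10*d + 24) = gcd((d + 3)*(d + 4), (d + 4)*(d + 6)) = d + 4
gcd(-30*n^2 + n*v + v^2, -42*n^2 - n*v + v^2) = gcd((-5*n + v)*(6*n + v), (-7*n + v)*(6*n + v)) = 6*n + v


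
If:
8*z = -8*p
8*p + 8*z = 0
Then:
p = -z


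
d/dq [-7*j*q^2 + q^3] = q*(-14*j + 3*q)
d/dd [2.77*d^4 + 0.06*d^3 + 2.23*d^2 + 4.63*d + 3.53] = 11.08*d^3 + 0.18*d^2 + 4.46*d + 4.63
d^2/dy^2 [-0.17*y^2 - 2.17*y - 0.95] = -0.340000000000000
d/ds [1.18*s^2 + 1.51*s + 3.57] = 2.36*s + 1.51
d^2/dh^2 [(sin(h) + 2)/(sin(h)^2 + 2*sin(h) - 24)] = (-sin(h)^5 - 6*sin(h)^4 - 154*sin(h)^3 - 236*sin(h)^2 - 504*sin(h) + 208)/(sin(h)^2 + 2*sin(h) - 24)^3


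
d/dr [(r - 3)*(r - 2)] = 2*r - 5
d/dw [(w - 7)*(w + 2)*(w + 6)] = 3*w^2 + 2*w - 44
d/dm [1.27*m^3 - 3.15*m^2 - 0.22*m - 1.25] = 3.81*m^2 - 6.3*m - 0.22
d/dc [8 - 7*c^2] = -14*c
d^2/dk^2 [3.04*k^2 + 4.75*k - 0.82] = 6.08000000000000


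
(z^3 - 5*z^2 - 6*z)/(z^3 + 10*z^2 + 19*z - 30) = z*(z^2 - 5*z - 6)/(z^3 + 10*z^2 + 19*z - 30)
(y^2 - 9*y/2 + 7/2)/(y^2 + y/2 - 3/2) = (2*y - 7)/(2*y + 3)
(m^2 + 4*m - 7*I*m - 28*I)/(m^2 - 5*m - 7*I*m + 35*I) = (m + 4)/(m - 5)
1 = 1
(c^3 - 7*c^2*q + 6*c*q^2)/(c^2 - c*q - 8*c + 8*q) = c*(c - 6*q)/(c - 8)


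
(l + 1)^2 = l^2 + 2*l + 1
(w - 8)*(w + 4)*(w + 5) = w^3 + w^2 - 52*w - 160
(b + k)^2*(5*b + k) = 5*b^3 + 11*b^2*k + 7*b*k^2 + k^3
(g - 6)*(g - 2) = g^2 - 8*g + 12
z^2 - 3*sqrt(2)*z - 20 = (z - 5*sqrt(2))*(z + 2*sqrt(2))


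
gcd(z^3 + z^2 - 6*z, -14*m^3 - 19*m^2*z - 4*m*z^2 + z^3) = 1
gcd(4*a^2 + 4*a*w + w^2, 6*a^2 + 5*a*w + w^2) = 2*a + w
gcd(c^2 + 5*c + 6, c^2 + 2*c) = c + 2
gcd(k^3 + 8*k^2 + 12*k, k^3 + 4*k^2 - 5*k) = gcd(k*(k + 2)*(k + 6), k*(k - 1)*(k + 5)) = k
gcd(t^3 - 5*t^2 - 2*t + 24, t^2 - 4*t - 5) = 1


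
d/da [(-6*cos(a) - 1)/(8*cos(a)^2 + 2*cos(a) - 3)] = 2*(24*sin(a)^2 - 8*cos(a) - 34)*sin(a)/(8*cos(a)^2 + 2*cos(a) - 3)^2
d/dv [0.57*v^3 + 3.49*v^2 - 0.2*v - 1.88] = 1.71*v^2 + 6.98*v - 0.2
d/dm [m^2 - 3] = 2*m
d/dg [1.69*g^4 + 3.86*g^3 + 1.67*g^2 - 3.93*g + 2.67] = 6.76*g^3 + 11.58*g^2 + 3.34*g - 3.93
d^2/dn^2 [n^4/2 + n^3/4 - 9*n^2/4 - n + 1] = 6*n^2 + 3*n/2 - 9/2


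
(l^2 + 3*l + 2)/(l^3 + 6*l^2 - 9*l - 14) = (l + 2)/(l^2 + 5*l - 14)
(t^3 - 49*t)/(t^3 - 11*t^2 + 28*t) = (t + 7)/(t - 4)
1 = 1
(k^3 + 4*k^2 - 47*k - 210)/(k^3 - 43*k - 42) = (k + 5)/(k + 1)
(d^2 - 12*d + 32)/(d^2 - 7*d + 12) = (d - 8)/(d - 3)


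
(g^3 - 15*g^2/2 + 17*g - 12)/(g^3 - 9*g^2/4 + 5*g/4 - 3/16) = 8*(g^2 - 6*g + 8)/(8*g^2 - 6*g + 1)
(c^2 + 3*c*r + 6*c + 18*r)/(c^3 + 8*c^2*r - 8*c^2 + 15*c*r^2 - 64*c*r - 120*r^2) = (c + 6)/(c^2 + 5*c*r - 8*c - 40*r)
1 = 1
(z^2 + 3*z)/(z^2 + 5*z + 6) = z/(z + 2)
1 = 1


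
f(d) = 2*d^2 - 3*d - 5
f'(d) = 4*d - 3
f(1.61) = -4.65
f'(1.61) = 3.44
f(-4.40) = 46.92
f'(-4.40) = -20.60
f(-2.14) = 10.58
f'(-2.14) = -11.56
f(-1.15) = 1.10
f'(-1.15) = -7.60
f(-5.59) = 74.27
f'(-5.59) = -25.36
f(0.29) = -5.70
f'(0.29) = -1.84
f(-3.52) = 30.34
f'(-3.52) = -17.08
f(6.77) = 66.36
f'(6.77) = 24.08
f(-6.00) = 85.00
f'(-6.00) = -27.00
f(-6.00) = 85.00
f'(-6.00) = -27.00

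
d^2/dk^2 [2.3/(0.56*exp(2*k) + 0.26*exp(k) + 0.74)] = (2.3*(1.12*exp(k) + 0.26)*(2.24*exp(k) + 0.52)*exp(k) - (5.152*exp(k) + 0.598)*(0.56*exp(2*k) + 0.26*exp(k) + 0.74))*exp(k)/(0.56*exp(2*k) + 0.26*exp(k) + 0.74)^3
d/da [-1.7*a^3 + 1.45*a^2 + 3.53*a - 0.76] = -5.1*a^2 + 2.9*a + 3.53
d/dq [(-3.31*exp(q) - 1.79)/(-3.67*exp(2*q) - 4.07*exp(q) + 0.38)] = (-(3.31*exp(q) + 1.79)*(7.34*exp(q) + 4.07) + 12.1477*exp(2*q) + 13.4717*exp(q) - 1.2578)*exp(q)/(3.67*exp(2*q) + 4.07*exp(q) - 0.38)^2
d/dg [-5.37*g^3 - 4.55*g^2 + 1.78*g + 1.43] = -16.11*g^2 - 9.1*g + 1.78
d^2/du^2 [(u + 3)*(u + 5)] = 2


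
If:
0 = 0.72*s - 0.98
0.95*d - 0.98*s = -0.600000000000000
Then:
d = 0.77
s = 1.36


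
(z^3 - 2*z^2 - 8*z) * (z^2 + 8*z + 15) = z^5 + 6*z^4 - 9*z^3 - 94*z^2 - 120*z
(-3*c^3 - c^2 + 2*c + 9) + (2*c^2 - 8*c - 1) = -3*c^3 + c^2 - 6*c + 8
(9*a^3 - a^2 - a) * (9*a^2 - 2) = 81*a^5 - 9*a^4 - 27*a^3 + 2*a^2 + 2*a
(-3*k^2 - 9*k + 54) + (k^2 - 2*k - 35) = -2*k^2 - 11*k + 19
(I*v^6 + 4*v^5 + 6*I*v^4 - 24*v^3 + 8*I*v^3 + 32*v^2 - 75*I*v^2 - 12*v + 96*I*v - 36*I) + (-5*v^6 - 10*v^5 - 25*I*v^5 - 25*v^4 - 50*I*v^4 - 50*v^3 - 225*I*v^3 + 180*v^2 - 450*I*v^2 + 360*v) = -5*v^6 + I*v^6 - 6*v^5 - 25*I*v^5 - 25*v^4 - 44*I*v^4 - 74*v^3 - 217*I*v^3 + 212*v^2 - 525*I*v^2 + 348*v + 96*I*v - 36*I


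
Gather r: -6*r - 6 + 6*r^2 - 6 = 6*r^2 - 6*r - 12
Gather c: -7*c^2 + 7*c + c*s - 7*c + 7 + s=-7*c^2 + c*s + s + 7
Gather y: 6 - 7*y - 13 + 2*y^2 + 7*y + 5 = 2*y^2 - 2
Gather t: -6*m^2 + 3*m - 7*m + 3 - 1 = -6*m^2 - 4*m + 2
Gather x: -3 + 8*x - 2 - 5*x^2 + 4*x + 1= -5*x^2 + 12*x - 4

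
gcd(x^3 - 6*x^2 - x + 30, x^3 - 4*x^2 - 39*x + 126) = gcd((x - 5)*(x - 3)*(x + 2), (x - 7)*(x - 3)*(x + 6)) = x - 3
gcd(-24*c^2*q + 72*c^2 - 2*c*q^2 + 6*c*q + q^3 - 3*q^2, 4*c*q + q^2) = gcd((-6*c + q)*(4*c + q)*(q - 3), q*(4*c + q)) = 4*c + q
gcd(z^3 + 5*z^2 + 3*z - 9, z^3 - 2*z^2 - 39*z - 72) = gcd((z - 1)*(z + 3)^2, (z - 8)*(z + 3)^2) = z^2 + 6*z + 9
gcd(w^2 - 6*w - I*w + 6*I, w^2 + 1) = w - I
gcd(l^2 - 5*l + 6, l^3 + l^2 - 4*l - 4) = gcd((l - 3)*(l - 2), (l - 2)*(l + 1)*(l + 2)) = l - 2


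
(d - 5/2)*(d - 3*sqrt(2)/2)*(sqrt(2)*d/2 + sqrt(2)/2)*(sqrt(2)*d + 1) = d^4 - 3*d^3/2 - sqrt(2)*d^3 - 4*d^2 + 3*sqrt(2)*d^2/2 + 9*d/4 + 5*sqrt(2)*d/2 + 15/4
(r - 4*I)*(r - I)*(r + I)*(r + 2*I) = r^4 - 2*I*r^3 + 9*r^2 - 2*I*r + 8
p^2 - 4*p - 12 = (p - 6)*(p + 2)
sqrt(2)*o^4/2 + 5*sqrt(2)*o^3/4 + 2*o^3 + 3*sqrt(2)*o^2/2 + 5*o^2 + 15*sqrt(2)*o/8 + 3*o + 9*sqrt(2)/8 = (o + 3/2)*(o + sqrt(2)/2)*(o + 3*sqrt(2)/2)*(sqrt(2)*o/2 + sqrt(2)/2)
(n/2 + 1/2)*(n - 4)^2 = n^3/2 - 7*n^2/2 + 4*n + 8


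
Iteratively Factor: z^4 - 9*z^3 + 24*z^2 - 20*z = (z - 5)*(z^3 - 4*z^2 + 4*z) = (z - 5)*(z - 2)*(z^2 - 2*z) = (z - 5)*(z - 2)^2*(z)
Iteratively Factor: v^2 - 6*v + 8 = (v - 4)*(v - 2)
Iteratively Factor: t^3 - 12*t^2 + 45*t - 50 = (t - 5)*(t^2 - 7*t + 10) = (t - 5)^2*(t - 2)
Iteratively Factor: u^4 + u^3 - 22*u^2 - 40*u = (u)*(u^3 + u^2 - 22*u - 40) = u*(u - 5)*(u^2 + 6*u + 8) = u*(u - 5)*(u + 4)*(u + 2)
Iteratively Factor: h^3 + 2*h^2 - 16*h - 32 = (h + 4)*(h^2 - 2*h - 8) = (h + 2)*(h + 4)*(h - 4)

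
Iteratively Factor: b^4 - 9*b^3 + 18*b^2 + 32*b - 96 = (b + 2)*(b^3 - 11*b^2 + 40*b - 48) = (b - 4)*(b + 2)*(b^2 - 7*b + 12) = (b - 4)^2*(b + 2)*(b - 3)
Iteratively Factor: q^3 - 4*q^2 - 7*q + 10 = (q + 2)*(q^2 - 6*q + 5) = (q - 1)*(q + 2)*(q - 5)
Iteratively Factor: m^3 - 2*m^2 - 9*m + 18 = (m - 3)*(m^2 + m - 6) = (m - 3)*(m + 3)*(m - 2)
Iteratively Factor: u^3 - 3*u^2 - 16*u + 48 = (u + 4)*(u^2 - 7*u + 12) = (u - 3)*(u + 4)*(u - 4)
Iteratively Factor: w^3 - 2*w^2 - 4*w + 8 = (w - 2)*(w^2 - 4) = (w - 2)^2*(w + 2)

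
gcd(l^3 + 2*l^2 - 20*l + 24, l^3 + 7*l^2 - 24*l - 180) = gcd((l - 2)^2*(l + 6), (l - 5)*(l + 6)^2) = l + 6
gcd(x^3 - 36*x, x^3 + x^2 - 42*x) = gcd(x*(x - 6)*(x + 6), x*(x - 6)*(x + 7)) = x^2 - 6*x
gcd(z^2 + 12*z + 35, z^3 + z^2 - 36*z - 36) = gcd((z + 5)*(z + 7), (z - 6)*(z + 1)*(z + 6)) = 1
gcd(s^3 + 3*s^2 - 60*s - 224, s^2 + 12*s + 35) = s + 7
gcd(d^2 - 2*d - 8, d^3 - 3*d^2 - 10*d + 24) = d - 4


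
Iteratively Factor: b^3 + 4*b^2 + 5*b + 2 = (b + 2)*(b^2 + 2*b + 1) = (b + 1)*(b + 2)*(b + 1)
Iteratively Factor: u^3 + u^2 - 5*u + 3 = (u - 1)*(u^2 + 2*u - 3) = (u - 1)*(u + 3)*(u - 1)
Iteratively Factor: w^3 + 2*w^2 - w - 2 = (w + 1)*(w^2 + w - 2) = (w + 1)*(w + 2)*(w - 1)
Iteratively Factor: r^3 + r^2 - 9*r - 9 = (r - 3)*(r^2 + 4*r + 3) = (r - 3)*(r + 1)*(r + 3)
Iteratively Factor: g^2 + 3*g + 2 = (g + 2)*(g + 1)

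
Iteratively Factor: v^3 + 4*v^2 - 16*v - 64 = (v + 4)*(v^2 - 16) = (v + 4)^2*(v - 4)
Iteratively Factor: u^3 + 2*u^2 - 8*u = (u - 2)*(u^2 + 4*u) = u*(u - 2)*(u + 4)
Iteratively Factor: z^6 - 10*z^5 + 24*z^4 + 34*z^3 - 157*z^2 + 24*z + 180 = (z + 1)*(z^5 - 11*z^4 + 35*z^3 - z^2 - 156*z + 180) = (z - 3)*(z + 1)*(z^4 - 8*z^3 + 11*z^2 + 32*z - 60) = (z - 3)^2*(z + 1)*(z^3 - 5*z^2 - 4*z + 20) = (z - 3)^2*(z - 2)*(z + 1)*(z^2 - 3*z - 10) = (z - 5)*(z - 3)^2*(z - 2)*(z + 1)*(z + 2)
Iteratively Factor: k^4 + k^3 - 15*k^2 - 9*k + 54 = (k + 3)*(k^3 - 2*k^2 - 9*k + 18) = (k + 3)^2*(k^2 - 5*k + 6) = (k - 3)*(k + 3)^2*(k - 2)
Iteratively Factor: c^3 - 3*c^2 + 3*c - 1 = (c - 1)*(c^2 - 2*c + 1) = (c - 1)^2*(c - 1)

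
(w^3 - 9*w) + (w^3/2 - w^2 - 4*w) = 3*w^3/2 - w^2 - 13*w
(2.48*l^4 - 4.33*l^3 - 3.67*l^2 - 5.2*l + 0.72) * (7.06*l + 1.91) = 17.5088*l^5 - 25.833*l^4 - 34.1805*l^3 - 43.7217*l^2 - 4.8488*l + 1.3752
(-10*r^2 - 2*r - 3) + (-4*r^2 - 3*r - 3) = -14*r^2 - 5*r - 6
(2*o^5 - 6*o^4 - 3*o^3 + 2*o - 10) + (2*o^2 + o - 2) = 2*o^5 - 6*o^4 - 3*o^3 + 2*o^2 + 3*o - 12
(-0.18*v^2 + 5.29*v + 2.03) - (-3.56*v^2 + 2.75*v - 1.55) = 3.38*v^2 + 2.54*v + 3.58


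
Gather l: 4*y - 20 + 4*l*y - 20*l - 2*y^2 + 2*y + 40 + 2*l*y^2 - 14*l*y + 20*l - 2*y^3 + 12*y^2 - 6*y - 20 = l*(2*y^2 - 10*y) - 2*y^3 + 10*y^2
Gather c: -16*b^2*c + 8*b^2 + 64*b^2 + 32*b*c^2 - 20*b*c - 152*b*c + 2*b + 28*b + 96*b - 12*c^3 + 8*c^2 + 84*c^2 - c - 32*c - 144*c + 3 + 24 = 72*b^2 + 126*b - 12*c^3 + c^2*(32*b + 92) + c*(-16*b^2 - 172*b - 177) + 27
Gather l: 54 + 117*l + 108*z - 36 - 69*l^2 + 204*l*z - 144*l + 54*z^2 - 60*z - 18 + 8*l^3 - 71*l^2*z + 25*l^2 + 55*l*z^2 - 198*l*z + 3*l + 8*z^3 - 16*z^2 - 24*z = 8*l^3 + l^2*(-71*z - 44) + l*(55*z^2 + 6*z - 24) + 8*z^3 + 38*z^2 + 24*z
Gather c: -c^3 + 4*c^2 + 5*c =-c^3 + 4*c^2 + 5*c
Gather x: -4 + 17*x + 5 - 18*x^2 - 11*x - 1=-18*x^2 + 6*x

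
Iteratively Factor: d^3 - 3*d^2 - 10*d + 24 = (d - 4)*(d^2 + d - 6) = (d - 4)*(d + 3)*(d - 2)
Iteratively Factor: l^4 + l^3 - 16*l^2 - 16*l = (l + 1)*(l^3 - 16*l) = (l - 4)*(l + 1)*(l^2 + 4*l) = (l - 4)*(l + 1)*(l + 4)*(l)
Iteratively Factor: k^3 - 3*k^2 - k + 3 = (k - 3)*(k^2 - 1) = (k - 3)*(k - 1)*(k + 1)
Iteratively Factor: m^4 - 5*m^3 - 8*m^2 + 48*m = (m)*(m^3 - 5*m^2 - 8*m + 48) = m*(m - 4)*(m^2 - m - 12) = m*(m - 4)*(m + 3)*(m - 4)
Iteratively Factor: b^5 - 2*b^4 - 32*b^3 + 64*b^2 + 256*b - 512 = (b - 4)*(b^4 + 2*b^3 - 24*b^2 - 32*b + 128) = (b - 4)*(b + 4)*(b^3 - 2*b^2 - 16*b + 32) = (b - 4)^2*(b + 4)*(b^2 + 2*b - 8) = (b - 4)^2*(b - 2)*(b + 4)*(b + 4)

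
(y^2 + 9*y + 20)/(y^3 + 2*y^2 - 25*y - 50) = (y + 4)/(y^2 - 3*y - 10)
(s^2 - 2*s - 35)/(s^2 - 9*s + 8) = (s^2 - 2*s - 35)/(s^2 - 9*s + 8)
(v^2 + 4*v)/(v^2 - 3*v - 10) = v*(v + 4)/(v^2 - 3*v - 10)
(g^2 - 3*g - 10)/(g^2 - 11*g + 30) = (g + 2)/(g - 6)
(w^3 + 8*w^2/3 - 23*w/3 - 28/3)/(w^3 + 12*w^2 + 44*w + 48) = (3*w^2 - 4*w - 7)/(3*(w^2 + 8*w + 12))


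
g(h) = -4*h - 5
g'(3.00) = -4.00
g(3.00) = -17.00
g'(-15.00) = -4.00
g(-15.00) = 55.00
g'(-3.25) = -4.00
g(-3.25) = 8.00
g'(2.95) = -4.00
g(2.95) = -16.80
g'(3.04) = -4.00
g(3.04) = -17.16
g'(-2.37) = -4.00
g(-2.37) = 4.48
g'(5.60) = -4.00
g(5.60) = -27.40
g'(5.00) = -4.00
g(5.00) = -25.00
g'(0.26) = -4.00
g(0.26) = -6.04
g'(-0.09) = -4.00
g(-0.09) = -4.64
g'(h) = -4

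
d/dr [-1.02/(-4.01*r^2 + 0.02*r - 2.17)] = (0.0204 - 8.1804*r)/(4.01*r^2 - 0.02*r + 2.17)^2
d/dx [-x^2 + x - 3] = 1 - 2*x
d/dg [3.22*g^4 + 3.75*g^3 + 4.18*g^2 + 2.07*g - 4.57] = 12.88*g^3 + 11.25*g^2 + 8.36*g + 2.07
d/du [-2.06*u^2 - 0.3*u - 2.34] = -4.12*u - 0.3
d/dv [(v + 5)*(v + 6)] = 2*v + 11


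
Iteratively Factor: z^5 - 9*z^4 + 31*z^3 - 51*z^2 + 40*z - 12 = (z - 3)*(z^4 - 6*z^3 + 13*z^2 - 12*z + 4) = (z - 3)*(z - 2)*(z^3 - 4*z^2 + 5*z - 2) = (z - 3)*(z - 2)^2*(z^2 - 2*z + 1) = (z - 3)*(z - 2)^2*(z - 1)*(z - 1)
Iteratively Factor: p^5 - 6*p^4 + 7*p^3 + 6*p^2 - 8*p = (p - 2)*(p^4 - 4*p^3 - p^2 + 4*p) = (p - 4)*(p - 2)*(p^3 - p) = p*(p - 4)*(p - 2)*(p^2 - 1) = p*(p - 4)*(p - 2)*(p - 1)*(p + 1)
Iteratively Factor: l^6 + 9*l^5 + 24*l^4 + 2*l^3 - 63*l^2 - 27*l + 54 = (l - 1)*(l^5 + 10*l^4 + 34*l^3 + 36*l^2 - 27*l - 54) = (l - 1)*(l + 3)*(l^4 + 7*l^3 + 13*l^2 - 3*l - 18) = (l - 1)*(l + 3)^2*(l^3 + 4*l^2 + l - 6) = (l - 1)*(l + 3)^3*(l^2 + l - 2) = (l - 1)*(l + 2)*(l + 3)^3*(l - 1)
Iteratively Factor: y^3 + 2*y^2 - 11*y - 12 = (y - 3)*(y^2 + 5*y + 4) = (y - 3)*(y + 4)*(y + 1)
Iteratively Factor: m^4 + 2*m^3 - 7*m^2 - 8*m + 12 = (m - 1)*(m^3 + 3*m^2 - 4*m - 12) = (m - 1)*(m + 3)*(m^2 - 4) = (m - 1)*(m + 2)*(m + 3)*(m - 2)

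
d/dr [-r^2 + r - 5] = 1 - 2*r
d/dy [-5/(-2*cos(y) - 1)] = 10*sin(y)/(2*cos(y) + 1)^2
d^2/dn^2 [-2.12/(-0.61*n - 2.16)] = 1.577704/(0.61*n + 2.16)^3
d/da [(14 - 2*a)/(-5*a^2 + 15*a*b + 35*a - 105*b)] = -2/(5*a^2 - 30*a*b + 45*b^2)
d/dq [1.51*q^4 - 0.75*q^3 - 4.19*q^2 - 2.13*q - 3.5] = 6.04*q^3 - 2.25*q^2 - 8.38*q - 2.13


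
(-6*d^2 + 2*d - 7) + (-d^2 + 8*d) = -7*d^2 + 10*d - 7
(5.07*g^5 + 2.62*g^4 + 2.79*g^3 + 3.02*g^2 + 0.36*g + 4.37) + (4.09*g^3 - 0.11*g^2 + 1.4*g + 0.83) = 5.07*g^5 + 2.62*g^4 + 6.88*g^3 + 2.91*g^2 + 1.76*g + 5.2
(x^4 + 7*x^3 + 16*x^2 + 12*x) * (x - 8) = x^5 - x^4 - 40*x^3 - 116*x^2 - 96*x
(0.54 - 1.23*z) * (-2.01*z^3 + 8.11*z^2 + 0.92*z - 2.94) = 2.4723*z^4 - 11.0607*z^3 + 3.2478*z^2 + 4.113*z - 1.5876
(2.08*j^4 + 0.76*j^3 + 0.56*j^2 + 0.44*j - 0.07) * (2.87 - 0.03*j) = -0.0624*j^5 + 5.9468*j^4 + 2.1644*j^3 + 1.594*j^2 + 1.2649*j - 0.2009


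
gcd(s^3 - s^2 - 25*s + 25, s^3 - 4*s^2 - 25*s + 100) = s^2 - 25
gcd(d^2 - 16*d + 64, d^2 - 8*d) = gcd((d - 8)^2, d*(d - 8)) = d - 8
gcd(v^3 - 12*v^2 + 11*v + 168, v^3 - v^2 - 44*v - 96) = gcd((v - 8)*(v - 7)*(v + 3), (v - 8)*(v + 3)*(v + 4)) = v^2 - 5*v - 24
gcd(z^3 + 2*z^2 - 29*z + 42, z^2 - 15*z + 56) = 1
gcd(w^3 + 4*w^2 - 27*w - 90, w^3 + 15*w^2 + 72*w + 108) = w^2 + 9*w + 18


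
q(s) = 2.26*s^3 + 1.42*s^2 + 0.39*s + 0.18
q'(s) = 6.78*s^2 + 2.84*s + 0.39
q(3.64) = 129.41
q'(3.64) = 100.56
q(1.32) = 8.37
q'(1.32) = 15.95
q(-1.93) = -11.53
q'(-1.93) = 20.16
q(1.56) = 12.82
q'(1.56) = 21.32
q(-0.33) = 0.12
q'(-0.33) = 0.19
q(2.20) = 31.98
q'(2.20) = 39.45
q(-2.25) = -19.25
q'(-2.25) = 28.32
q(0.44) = 0.82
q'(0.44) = 2.95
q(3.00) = 75.15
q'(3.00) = 69.93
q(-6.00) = -439.20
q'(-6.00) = 227.43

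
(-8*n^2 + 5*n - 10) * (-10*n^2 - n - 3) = 80*n^4 - 42*n^3 + 119*n^2 - 5*n + 30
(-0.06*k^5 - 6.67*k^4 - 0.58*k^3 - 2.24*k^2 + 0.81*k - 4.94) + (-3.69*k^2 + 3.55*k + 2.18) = -0.06*k^5 - 6.67*k^4 - 0.58*k^3 - 5.93*k^2 + 4.36*k - 2.76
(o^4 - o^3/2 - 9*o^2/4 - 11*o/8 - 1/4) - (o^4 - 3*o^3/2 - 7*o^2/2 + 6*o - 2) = o^3 + 5*o^2/4 - 59*o/8 + 7/4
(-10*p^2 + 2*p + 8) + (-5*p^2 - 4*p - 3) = -15*p^2 - 2*p + 5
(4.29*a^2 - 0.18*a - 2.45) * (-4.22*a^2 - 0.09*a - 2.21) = -18.1038*a^4 + 0.3735*a^3 + 0.8743*a^2 + 0.6183*a + 5.4145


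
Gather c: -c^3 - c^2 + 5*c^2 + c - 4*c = -c^3 + 4*c^2 - 3*c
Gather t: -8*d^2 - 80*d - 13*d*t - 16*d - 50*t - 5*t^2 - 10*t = -8*d^2 - 96*d - 5*t^2 + t*(-13*d - 60)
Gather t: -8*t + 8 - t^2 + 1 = -t^2 - 8*t + 9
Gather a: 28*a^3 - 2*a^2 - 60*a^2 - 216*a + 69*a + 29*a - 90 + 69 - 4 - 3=28*a^3 - 62*a^2 - 118*a - 28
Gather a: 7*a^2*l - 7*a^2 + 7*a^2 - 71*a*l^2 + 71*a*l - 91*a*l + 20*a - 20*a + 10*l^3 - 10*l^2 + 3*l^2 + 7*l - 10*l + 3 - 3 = 7*a^2*l + a*(-71*l^2 - 20*l) + 10*l^3 - 7*l^2 - 3*l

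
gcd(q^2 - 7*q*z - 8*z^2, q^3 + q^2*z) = q + z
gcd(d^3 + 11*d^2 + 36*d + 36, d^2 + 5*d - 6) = d + 6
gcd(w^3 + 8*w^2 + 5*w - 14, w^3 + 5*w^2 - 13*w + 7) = w^2 + 6*w - 7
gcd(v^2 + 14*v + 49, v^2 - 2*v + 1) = 1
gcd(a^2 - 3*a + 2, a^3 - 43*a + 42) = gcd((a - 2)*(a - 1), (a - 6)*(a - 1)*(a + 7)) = a - 1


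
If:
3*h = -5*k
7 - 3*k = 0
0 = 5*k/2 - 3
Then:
No Solution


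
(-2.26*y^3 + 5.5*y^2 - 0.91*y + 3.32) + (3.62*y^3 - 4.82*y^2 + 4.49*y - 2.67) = 1.36*y^3 + 0.68*y^2 + 3.58*y + 0.65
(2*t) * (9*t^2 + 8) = 18*t^3 + 16*t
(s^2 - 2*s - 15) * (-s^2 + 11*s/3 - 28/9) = -s^4 + 17*s^3/3 + 41*s^2/9 - 439*s/9 + 140/3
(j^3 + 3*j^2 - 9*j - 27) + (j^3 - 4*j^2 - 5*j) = 2*j^3 - j^2 - 14*j - 27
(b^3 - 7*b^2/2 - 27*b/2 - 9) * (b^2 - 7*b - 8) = b^5 - 21*b^4/2 + 3*b^3 + 227*b^2/2 + 171*b + 72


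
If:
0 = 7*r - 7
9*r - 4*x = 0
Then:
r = 1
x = 9/4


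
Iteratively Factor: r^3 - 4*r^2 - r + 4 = (r - 4)*(r^2 - 1) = (r - 4)*(r + 1)*(r - 1)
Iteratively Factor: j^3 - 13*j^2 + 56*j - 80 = (j - 4)*(j^2 - 9*j + 20) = (j - 4)^2*(j - 5)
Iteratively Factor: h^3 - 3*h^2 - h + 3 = (h - 1)*(h^2 - 2*h - 3) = (h - 1)*(h + 1)*(h - 3)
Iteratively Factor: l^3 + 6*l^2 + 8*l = (l)*(l^2 + 6*l + 8) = l*(l + 2)*(l + 4)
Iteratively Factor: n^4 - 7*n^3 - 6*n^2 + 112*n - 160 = (n - 2)*(n^3 - 5*n^2 - 16*n + 80) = (n - 2)*(n + 4)*(n^2 - 9*n + 20) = (n - 5)*(n - 2)*(n + 4)*(n - 4)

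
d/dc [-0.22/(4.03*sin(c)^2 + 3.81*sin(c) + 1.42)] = (1.7732*sin(c) + 0.8382)*cos(c)/(4.03*sin(c)^2 + 3.81*sin(c) + 1.42)^2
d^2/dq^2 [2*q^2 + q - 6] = 4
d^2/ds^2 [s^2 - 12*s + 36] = 2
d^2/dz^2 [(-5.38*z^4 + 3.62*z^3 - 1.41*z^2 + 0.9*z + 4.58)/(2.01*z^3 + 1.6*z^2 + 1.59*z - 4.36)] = (-5.6843418860808e-14*z^8 - 2.8421709430404e-14*z^7 - 27.8346380000002*z^6 - 412.607736*z^5 + 790.716606*z^4 + 734.255152*z^3 - 1184.029452*z^2 + 761.29176*z + 45.928804)/(8.120601*z^9 + 19.39248*z^8 + 34.708077*z^7 - 18.067868*z^6 - 56.674917*z^5 - 104.954664*z^4 + 52.096527*z^3 + 58.178532*z^2 + 90.675792*z - 82.881856)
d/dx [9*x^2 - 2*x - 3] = 18*x - 2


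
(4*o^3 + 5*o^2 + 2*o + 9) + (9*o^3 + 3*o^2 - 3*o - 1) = 13*o^3 + 8*o^2 - o + 8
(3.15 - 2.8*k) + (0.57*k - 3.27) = -2.23*k - 0.12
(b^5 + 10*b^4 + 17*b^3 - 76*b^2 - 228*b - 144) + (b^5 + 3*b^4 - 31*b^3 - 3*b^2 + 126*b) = 2*b^5 + 13*b^4 - 14*b^3 - 79*b^2 - 102*b - 144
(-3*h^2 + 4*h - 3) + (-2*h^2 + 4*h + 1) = -5*h^2 + 8*h - 2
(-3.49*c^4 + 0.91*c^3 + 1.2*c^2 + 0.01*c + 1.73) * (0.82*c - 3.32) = -2.8618*c^5 + 12.333*c^4 - 2.0372*c^3 - 3.9758*c^2 + 1.3854*c - 5.7436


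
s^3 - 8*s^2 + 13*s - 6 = (s - 6)*(s - 1)^2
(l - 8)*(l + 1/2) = l^2 - 15*l/2 - 4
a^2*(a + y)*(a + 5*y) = a^4 + 6*a^3*y + 5*a^2*y^2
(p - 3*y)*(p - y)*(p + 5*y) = p^3 + p^2*y - 17*p*y^2 + 15*y^3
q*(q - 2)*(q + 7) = q^3 + 5*q^2 - 14*q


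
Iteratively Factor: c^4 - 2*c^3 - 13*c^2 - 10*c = (c + 1)*(c^3 - 3*c^2 - 10*c) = c*(c + 1)*(c^2 - 3*c - 10) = c*(c - 5)*(c + 1)*(c + 2)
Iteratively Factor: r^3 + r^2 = (r + 1)*(r^2) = r*(r + 1)*(r)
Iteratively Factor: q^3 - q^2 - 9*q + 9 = (q - 3)*(q^2 + 2*q - 3) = (q - 3)*(q + 3)*(q - 1)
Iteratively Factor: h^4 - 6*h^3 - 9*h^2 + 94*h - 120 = (h - 3)*(h^3 - 3*h^2 - 18*h + 40) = (h - 5)*(h - 3)*(h^2 + 2*h - 8) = (h - 5)*(h - 3)*(h + 4)*(h - 2)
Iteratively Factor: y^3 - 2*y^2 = (y)*(y^2 - 2*y) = y*(y - 2)*(y)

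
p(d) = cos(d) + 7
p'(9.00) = -0.41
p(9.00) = 6.09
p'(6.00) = 0.28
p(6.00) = 7.96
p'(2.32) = -0.73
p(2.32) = 6.32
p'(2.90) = -0.24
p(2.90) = 6.03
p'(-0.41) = 0.40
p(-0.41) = 7.92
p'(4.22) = 0.88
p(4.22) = 6.53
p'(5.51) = 0.70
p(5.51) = 7.72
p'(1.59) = -1.00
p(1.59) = 6.98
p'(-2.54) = 0.57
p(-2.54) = 6.18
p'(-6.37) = 0.09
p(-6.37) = 8.00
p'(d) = -sin(d)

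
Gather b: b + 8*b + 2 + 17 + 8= 9*b + 27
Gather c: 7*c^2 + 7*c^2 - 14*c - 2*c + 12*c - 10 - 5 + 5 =14*c^2 - 4*c - 10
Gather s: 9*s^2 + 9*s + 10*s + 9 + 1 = 9*s^2 + 19*s + 10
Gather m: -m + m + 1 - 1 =0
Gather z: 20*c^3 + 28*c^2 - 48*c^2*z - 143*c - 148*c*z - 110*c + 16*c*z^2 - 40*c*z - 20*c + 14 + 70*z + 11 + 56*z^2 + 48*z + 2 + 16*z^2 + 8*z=20*c^3 + 28*c^2 - 273*c + z^2*(16*c + 72) + z*(-48*c^2 - 188*c + 126) + 27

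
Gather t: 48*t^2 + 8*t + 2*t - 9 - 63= 48*t^2 + 10*t - 72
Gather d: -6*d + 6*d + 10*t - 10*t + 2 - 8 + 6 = 0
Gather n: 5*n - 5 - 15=5*n - 20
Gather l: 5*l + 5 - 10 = 5*l - 5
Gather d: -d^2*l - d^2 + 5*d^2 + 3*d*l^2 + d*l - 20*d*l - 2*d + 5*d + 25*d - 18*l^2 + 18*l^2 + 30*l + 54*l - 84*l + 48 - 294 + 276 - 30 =d^2*(4 - l) + d*(3*l^2 - 19*l + 28)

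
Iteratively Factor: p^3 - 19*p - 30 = (p + 3)*(p^2 - 3*p - 10) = (p - 5)*(p + 3)*(p + 2)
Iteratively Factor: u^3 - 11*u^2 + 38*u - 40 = (u - 2)*(u^2 - 9*u + 20) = (u - 5)*(u - 2)*(u - 4)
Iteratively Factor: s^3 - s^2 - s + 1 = (s - 1)*(s^2 - 1) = (s - 1)^2*(s + 1)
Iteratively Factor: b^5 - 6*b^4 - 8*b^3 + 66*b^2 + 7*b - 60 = (b - 1)*(b^4 - 5*b^3 - 13*b^2 + 53*b + 60) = (b - 4)*(b - 1)*(b^3 - b^2 - 17*b - 15) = (b - 4)*(b - 1)*(b + 1)*(b^2 - 2*b - 15) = (b - 5)*(b - 4)*(b - 1)*(b + 1)*(b + 3)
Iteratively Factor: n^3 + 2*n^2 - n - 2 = (n + 2)*(n^2 - 1) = (n + 1)*(n + 2)*(n - 1)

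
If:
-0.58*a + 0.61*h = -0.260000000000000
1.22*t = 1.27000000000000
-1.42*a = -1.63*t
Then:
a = 1.19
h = 0.71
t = 1.04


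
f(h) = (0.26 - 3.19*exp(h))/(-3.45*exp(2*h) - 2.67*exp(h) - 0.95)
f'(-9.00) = 0.00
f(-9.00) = -0.27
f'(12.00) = 0.00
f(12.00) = 0.00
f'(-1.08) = 0.20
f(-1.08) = 0.37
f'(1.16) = -0.16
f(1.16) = 0.22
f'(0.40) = -0.17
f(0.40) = 0.36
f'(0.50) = -0.18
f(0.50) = 0.34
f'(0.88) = -0.18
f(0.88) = 0.27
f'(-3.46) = 0.11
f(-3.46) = -0.15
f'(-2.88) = 0.17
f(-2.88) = -0.07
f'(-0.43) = 0.01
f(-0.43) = 0.44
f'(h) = (0.26 - 3.19*exp(h))*(6.9*exp(2*h) + 2.67*exp(h))/(-3.45*exp(2*h) - 2.67*exp(h) - 0.95)^2 - 3.19*exp(h)/(-3.45*exp(2*h) - 2.67*exp(h) - 0.95) = (-11.0055*exp(2*h) + 1.794*exp(h) + 3.7247)*exp(h)/(11.9025*exp(4*h) + 18.423*exp(3*h) + 13.6839*exp(2*h) + 5.073*exp(h) + 0.9025)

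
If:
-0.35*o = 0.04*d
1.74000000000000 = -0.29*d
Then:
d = -6.00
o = 0.69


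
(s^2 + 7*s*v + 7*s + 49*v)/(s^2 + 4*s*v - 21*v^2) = (s + 7)/(s - 3*v)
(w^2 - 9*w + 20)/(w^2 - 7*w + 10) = (w - 4)/(w - 2)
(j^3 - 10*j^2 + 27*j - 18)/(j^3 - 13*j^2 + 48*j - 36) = (j - 3)/(j - 6)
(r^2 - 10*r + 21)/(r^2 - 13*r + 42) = (r - 3)/(r - 6)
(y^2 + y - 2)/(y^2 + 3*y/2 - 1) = 2*(y - 1)/(2*y - 1)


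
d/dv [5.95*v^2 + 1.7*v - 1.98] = 11.9*v + 1.7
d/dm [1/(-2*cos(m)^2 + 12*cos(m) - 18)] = -sin(m)/(cos(m) - 3)^3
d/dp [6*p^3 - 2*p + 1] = 18*p^2 - 2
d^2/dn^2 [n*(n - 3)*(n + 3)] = 6*n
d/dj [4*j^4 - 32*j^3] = 16*j^2*(j - 6)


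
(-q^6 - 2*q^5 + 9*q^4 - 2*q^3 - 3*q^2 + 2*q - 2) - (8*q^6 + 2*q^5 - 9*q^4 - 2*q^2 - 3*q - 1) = -9*q^6 - 4*q^5 + 18*q^4 - 2*q^3 - q^2 + 5*q - 1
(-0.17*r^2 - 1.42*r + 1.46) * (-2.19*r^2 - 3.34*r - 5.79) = 0.3723*r^4 + 3.6776*r^3 + 2.5297*r^2 + 3.3454*r - 8.4534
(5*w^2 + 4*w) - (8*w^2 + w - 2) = -3*w^2 + 3*w + 2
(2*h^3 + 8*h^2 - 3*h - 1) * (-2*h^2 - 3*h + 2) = -4*h^5 - 22*h^4 - 14*h^3 + 27*h^2 - 3*h - 2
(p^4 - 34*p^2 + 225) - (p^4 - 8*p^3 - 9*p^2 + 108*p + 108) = 8*p^3 - 25*p^2 - 108*p + 117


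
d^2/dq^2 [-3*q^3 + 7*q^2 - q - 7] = 14 - 18*q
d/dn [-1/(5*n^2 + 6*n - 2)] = 2*(5*n + 3)/(5*n^2 + 6*n - 2)^2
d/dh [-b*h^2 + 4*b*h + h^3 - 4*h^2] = -2*b*h + 4*b + 3*h^2 - 8*h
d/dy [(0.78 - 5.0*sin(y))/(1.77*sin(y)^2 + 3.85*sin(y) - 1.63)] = (8.85*sin(y)^2 - 2.7612*sin(y) + 5.147)*cos(y)/(3.1329*sin(y)^4 + 13.629*sin(y)^3 + 9.0523*sin(y)^2 - 12.551*sin(y) + 2.6569)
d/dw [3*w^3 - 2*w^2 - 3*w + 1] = 9*w^2 - 4*w - 3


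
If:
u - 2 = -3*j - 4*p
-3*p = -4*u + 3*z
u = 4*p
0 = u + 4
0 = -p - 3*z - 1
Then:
No Solution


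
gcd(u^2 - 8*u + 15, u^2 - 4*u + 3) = u - 3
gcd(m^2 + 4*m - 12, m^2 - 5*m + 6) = m - 2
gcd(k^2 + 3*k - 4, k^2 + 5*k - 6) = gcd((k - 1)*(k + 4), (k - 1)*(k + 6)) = k - 1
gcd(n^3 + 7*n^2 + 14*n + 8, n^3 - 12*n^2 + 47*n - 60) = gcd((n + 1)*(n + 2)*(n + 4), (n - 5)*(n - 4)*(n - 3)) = 1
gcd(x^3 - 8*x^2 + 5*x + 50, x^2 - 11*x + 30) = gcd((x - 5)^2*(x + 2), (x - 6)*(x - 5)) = x - 5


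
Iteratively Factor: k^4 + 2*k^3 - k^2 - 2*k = (k + 2)*(k^3 - k) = k*(k + 2)*(k^2 - 1) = k*(k - 1)*(k + 2)*(k + 1)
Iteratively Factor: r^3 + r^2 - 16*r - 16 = (r - 4)*(r^2 + 5*r + 4) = (r - 4)*(r + 4)*(r + 1)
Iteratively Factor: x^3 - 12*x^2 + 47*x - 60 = (x - 4)*(x^2 - 8*x + 15) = (x - 4)*(x - 3)*(x - 5)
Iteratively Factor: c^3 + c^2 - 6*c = (c)*(c^2 + c - 6) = c*(c - 2)*(c + 3)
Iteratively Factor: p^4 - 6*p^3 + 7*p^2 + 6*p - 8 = (p + 1)*(p^3 - 7*p^2 + 14*p - 8) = (p - 1)*(p + 1)*(p^2 - 6*p + 8) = (p - 4)*(p - 1)*(p + 1)*(p - 2)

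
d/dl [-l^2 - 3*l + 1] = -2*l - 3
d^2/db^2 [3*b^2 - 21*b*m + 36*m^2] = 6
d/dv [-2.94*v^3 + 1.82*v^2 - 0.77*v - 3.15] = -8.82*v^2 + 3.64*v - 0.77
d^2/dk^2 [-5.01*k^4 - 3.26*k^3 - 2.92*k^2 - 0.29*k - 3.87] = -60.12*k^2 - 19.56*k - 5.84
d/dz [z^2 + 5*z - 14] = 2*z + 5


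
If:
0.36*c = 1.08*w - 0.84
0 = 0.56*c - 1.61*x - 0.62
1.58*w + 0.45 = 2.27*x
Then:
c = 9.71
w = 4.01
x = 2.99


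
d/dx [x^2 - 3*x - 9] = 2*x - 3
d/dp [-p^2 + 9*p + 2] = 9 - 2*p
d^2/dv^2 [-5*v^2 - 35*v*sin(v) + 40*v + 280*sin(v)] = 35*v*sin(v) - 280*sin(v) - 70*cos(v) - 10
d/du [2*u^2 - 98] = 4*u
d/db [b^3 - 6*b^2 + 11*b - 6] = 3*b^2 - 12*b + 11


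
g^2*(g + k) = g^3 + g^2*k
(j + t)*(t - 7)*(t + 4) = j*t^2 - 3*j*t - 28*j + t^3 - 3*t^2 - 28*t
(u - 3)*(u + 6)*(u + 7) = u^3 + 10*u^2 + 3*u - 126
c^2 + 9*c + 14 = (c + 2)*(c + 7)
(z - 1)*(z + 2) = z^2 + z - 2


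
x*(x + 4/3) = x^2 + 4*x/3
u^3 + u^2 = u^2*(u + 1)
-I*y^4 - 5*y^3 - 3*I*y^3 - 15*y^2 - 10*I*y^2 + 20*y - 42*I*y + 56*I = (y + 4)*(y - 7*I)*(y + 2*I)*(-I*y + I)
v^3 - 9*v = v*(v - 3)*(v + 3)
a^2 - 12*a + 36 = (a - 6)^2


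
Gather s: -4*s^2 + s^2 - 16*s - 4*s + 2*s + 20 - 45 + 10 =-3*s^2 - 18*s - 15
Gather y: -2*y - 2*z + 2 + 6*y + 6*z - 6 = 4*y + 4*z - 4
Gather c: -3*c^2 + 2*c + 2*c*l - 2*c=-3*c^2 + 2*c*l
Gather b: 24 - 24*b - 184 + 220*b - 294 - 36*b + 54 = 160*b - 400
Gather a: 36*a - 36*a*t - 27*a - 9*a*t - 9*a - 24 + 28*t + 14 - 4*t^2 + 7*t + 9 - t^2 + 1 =-45*a*t - 5*t^2 + 35*t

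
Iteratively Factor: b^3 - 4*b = (b)*(b^2 - 4) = b*(b - 2)*(b + 2)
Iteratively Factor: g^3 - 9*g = (g + 3)*(g^2 - 3*g) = (g - 3)*(g + 3)*(g)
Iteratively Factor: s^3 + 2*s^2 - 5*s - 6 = (s + 1)*(s^2 + s - 6) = (s + 1)*(s + 3)*(s - 2)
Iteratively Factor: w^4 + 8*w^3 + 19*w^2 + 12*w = (w + 1)*(w^3 + 7*w^2 + 12*w) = w*(w + 1)*(w^2 + 7*w + 12) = w*(w + 1)*(w + 4)*(w + 3)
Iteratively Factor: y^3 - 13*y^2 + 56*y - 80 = (y - 5)*(y^2 - 8*y + 16) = (y - 5)*(y - 4)*(y - 4)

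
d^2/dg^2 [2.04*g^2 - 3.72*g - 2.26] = 4.08000000000000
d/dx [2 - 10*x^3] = -30*x^2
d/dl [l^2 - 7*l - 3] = 2*l - 7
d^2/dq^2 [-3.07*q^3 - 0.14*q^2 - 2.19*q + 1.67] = -18.42*q - 0.28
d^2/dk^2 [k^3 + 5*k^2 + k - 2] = 6*k + 10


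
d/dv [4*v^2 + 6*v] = 8*v + 6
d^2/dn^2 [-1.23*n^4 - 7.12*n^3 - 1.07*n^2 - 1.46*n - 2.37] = -14.76*n^2 - 42.72*n - 2.14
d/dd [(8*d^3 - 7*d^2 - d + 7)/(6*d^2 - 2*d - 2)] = (12*d^4 - 8*d^3 - 7*d^2 - 14*d + 4)/(9*d^4 - 6*d^3 - 5*d^2 + 2*d + 1)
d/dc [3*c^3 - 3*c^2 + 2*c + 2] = 9*c^2 - 6*c + 2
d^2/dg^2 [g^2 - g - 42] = 2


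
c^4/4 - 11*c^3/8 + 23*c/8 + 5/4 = (c/4 + 1/4)*(c - 5)*(c - 2)*(c + 1/2)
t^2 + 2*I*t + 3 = (t - I)*(t + 3*I)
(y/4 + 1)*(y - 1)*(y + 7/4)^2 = y^4/4 + 13*y^3/8 + 153*y^2/64 - 77*y/64 - 49/16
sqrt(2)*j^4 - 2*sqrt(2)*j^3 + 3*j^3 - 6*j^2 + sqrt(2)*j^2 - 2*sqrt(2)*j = j*(j - 2)*(j + sqrt(2))*(sqrt(2)*j + 1)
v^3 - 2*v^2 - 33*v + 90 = (v - 5)*(v - 3)*(v + 6)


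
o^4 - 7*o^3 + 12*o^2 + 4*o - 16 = (o - 4)*(o - 2)^2*(o + 1)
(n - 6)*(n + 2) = n^2 - 4*n - 12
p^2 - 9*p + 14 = (p - 7)*(p - 2)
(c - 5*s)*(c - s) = c^2 - 6*c*s + 5*s^2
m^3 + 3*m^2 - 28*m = m*(m - 4)*(m + 7)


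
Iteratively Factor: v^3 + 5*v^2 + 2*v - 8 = (v + 2)*(v^2 + 3*v - 4) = (v + 2)*(v + 4)*(v - 1)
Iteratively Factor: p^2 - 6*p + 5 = (p - 1)*(p - 5)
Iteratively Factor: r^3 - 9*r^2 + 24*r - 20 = (r - 5)*(r^2 - 4*r + 4) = (r - 5)*(r - 2)*(r - 2)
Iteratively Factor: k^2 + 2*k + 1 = (k + 1)*(k + 1)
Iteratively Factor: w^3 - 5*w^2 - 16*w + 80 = (w - 4)*(w^2 - w - 20) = (w - 4)*(w + 4)*(w - 5)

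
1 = 1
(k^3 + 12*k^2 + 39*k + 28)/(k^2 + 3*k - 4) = (k^2 + 8*k + 7)/(k - 1)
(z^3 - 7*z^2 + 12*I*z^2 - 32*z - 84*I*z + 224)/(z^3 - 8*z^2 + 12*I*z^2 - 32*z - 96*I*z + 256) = (z - 7)/(z - 8)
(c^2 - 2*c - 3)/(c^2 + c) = (c - 3)/c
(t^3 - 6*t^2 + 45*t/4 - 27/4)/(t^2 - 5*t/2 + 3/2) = (2*t^2 - 9*t + 9)/(2*(t - 1))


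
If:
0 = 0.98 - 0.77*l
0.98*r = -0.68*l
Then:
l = 1.27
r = -0.88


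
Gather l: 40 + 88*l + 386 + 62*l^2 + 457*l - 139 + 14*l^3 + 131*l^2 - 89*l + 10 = 14*l^3 + 193*l^2 + 456*l + 297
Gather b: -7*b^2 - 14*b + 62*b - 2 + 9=-7*b^2 + 48*b + 7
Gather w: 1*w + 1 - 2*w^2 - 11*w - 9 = -2*w^2 - 10*w - 8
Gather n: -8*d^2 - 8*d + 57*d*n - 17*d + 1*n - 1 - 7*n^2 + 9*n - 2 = -8*d^2 - 25*d - 7*n^2 + n*(57*d + 10) - 3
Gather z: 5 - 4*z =5 - 4*z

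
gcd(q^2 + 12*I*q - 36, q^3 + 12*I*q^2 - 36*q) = q^2 + 12*I*q - 36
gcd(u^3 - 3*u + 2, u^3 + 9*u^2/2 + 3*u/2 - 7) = u^2 + u - 2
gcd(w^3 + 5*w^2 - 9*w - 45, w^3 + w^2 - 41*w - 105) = w^2 + 8*w + 15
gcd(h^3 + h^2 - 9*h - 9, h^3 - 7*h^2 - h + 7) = h + 1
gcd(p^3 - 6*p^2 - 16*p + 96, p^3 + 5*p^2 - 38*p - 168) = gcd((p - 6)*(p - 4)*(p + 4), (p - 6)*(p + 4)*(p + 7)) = p^2 - 2*p - 24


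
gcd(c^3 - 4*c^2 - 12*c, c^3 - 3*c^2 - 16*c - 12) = c^2 - 4*c - 12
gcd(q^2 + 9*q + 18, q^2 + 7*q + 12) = q + 3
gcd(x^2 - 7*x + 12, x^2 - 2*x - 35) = 1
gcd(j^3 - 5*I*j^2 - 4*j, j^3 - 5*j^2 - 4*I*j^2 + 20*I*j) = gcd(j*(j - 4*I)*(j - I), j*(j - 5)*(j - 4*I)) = j^2 - 4*I*j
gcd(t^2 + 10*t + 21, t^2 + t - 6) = t + 3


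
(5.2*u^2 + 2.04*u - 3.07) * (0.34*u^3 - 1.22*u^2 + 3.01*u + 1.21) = 1.768*u^5 - 5.6504*u^4 + 12.1194*u^3 + 16.1778*u^2 - 6.7723*u - 3.7147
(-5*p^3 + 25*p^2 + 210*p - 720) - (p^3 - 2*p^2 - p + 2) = -6*p^3 + 27*p^2 + 211*p - 722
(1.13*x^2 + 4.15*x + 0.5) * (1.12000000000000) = 1.2656*x^2 + 4.648*x + 0.56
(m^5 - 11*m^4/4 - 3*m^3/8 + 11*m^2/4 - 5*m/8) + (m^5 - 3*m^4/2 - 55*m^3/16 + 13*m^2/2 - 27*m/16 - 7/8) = 2*m^5 - 17*m^4/4 - 61*m^3/16 + 37*m^2/4 - 37*m/16 - 7/8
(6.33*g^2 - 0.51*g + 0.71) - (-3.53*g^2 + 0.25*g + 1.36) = 9.86*g^2 - 0.76*g - 0.65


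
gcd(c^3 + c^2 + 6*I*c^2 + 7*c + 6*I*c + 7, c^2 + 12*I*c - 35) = c + 7*I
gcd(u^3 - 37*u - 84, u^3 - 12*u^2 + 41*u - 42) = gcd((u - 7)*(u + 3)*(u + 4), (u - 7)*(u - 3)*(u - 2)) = u - 7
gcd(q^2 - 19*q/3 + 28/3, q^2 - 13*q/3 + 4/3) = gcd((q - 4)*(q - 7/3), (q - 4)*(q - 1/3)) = q - 4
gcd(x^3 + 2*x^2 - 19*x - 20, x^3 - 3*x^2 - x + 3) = x + 1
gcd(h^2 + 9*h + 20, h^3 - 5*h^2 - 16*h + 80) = h + 4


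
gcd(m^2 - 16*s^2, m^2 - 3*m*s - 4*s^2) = -m + 4*s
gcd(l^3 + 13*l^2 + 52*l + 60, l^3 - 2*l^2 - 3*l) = 1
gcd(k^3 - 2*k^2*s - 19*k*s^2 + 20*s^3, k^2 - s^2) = -k + s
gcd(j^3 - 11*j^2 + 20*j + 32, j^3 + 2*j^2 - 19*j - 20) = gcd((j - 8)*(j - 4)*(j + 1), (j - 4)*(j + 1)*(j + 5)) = j^2 - 3*j - 4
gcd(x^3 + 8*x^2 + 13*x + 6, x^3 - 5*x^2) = 1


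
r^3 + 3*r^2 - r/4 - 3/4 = (r - 1/2)*(r + 1/2)*(r + 3)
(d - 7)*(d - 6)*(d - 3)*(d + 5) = d^4 - 11*d^3 + d^2 + 279*d - 630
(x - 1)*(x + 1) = x^2 - 1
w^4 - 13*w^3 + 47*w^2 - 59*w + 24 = (w - 8)*(w - 3)*(w - 1)^2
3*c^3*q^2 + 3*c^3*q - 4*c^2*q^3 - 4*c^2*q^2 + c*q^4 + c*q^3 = q*(-3*c + q)*(-c + q)*(c*q + c)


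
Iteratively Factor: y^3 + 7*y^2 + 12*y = (y + 4)*(y^2 + 3*y) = (y + 3)*(y + 4)*(y)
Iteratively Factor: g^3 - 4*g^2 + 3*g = (g - 1)*(g^2 - 3*g) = g*(g - 1)*(g - 3)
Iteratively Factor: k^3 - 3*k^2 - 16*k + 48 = (k - 4)*(k^2 + k - 12) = (k - 4)*(k + 4)*(k - 3)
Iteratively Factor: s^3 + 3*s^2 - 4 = (s + 2)*(s^2 + s - 2) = (s + 2)^2*(s - 1)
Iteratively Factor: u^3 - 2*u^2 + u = (u - 1)*(u^2 - u) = u*(u - 1)*(u - 1)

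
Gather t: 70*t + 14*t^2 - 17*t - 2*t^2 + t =12*t^2 + 54*t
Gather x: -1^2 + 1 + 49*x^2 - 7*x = 49*x^2 - 7*x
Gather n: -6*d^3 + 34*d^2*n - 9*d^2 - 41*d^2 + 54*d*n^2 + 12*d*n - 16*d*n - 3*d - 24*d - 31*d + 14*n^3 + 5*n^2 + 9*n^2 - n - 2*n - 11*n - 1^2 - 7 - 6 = -6*d^3 - 50*d^2 - 58*d + 14*n^3 + n^2*(54*d + 14) + n*(34*d^2 - 4*d - 14) - 14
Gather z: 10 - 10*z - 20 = -10*z - 10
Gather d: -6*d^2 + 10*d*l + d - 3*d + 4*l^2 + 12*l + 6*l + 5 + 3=-6*d^2 + d*(10*l - 2) + 4*l^2 + 18*l + 8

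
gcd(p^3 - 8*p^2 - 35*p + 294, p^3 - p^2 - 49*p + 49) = p - 7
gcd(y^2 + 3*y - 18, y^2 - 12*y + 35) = 1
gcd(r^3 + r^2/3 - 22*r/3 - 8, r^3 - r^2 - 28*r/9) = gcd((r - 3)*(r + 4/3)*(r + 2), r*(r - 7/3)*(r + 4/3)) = r + 4/3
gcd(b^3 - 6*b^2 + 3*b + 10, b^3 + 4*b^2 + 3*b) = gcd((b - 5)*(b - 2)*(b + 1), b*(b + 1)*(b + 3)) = b + 1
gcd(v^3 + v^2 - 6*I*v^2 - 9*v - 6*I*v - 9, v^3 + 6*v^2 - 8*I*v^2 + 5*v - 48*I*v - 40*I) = v + 1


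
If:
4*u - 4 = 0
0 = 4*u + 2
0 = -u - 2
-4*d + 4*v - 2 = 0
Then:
No Solution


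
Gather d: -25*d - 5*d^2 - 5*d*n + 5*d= -5*d^2 + d*(-5*n - 20)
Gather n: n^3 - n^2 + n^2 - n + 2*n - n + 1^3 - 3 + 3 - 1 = n^3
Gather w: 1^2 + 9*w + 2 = 9*w + 3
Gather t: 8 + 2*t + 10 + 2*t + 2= 4*t + 20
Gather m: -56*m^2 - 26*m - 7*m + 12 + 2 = -56*m^2 - 33*m + 14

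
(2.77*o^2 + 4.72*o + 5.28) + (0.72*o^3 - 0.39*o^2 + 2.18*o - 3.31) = 0.72*o^3 + 2.38*o^2 + 6.9*o + 1.97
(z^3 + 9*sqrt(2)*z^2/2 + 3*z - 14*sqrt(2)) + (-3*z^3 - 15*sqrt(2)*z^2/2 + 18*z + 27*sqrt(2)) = -2*z^3 - 3*sqrt(2)*z^2 + 21*z + 13*sqrt(2)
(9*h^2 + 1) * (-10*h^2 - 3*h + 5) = -90*h^4 - 27*h^3 + 35*h^2 - 3*h + 5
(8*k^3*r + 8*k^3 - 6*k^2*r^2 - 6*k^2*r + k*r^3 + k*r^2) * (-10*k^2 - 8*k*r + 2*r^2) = -80*k^5*r - 80*k^5 - 4*k^4*r^2 - 4*k^4*r + 54*k^3*r^3 + 54*k^3*r^2 - 20*k^2*r^4 - 20*k^2*r^3 + 2*k*r^5 + 2*k*r^4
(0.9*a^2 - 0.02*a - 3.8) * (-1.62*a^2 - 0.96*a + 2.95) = -1.458*a^4 - 0.8316*a^3 + 8.8302*a^2 + 3.589*a - 11.21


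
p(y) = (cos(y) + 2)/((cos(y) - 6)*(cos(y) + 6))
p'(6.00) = -0.00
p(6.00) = -0.08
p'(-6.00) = 0.01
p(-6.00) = -0.08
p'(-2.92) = -0.01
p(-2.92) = -0.03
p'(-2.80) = -0.01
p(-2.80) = -0.03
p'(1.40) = 0.03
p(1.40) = -0.06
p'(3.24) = -0.00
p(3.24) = -0.03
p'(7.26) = 0.03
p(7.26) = -0.07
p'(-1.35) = -0.03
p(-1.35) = -0.06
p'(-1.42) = -0.03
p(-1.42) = -0.06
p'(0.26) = 0.01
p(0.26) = -0.08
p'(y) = (cos(y) + 2)*sin(y)/((cos(y) - 6)*(cos(y) + 6)^2) - sin(y)/((cos(y) - 6)*(cos(y) + 6)) + (cos(y) + 2)*sin(y)/((cos(y) - 6)^2*(cos(y) + 6))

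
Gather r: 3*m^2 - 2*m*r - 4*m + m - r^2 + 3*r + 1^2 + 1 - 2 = 3*m^2 - 3*m - r^2 + r*(3 - 2*m)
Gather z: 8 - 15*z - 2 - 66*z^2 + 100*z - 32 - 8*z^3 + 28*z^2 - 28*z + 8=-8*z^3 - 38*z^2 + 57*z - 18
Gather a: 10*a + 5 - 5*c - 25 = 10*a - 5*c - 20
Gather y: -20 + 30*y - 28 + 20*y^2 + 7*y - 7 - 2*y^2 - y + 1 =18*y^2 + 36*y - 54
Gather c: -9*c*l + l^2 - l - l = -9*c*l + l^2 - 2*l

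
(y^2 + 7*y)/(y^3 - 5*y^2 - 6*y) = (y + 7)/(y^2 - 5*y - 6)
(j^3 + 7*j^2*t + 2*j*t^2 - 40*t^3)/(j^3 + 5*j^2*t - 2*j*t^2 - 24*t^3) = (j + 5*t)/(j + 3*t)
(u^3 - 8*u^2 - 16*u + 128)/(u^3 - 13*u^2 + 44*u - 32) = (u + 4)/(u - 1)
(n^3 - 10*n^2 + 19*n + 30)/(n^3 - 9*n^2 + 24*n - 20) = (n^2 - 5*n - 6)/(n^2 - 4*n + 4)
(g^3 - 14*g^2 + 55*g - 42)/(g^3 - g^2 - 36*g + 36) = (g - 7)/(g + 6)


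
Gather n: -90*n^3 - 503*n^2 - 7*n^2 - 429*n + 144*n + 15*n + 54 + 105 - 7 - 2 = -90*n^3 - 510*n^2 - 270*n + 150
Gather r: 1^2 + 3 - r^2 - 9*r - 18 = -r^2 - 9*r - 14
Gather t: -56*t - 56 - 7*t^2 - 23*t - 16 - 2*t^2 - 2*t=-9*t^2 - 81*t - 72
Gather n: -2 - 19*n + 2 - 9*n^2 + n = -9*n^2 - 18*n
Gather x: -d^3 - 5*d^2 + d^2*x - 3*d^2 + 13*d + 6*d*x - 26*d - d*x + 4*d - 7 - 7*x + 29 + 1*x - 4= -d^3 - 8*d^2 - 9*d + x*(d^2 + 5*d - 6) + 18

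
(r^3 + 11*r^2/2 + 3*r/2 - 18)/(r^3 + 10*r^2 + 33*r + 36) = (r - 3/2)/(r + 3)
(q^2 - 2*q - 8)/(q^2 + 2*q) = (q - 4)/q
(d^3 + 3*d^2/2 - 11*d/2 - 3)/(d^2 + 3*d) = d - 3/2 - 1/d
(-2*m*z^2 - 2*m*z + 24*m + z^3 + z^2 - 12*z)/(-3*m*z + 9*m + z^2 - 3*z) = (-2*m*z - 8*m + z^2 + 4*z)/(-3*m + z)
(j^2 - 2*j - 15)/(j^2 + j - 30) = (j + 3)/(j + 6)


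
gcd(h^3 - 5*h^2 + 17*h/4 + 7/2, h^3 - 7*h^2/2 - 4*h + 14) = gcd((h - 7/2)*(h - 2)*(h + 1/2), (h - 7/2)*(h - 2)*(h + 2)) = h^2 - 11*h/2 + 7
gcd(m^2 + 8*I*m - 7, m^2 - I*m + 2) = m + I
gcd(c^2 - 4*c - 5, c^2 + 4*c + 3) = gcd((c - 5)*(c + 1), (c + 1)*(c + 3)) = c + 1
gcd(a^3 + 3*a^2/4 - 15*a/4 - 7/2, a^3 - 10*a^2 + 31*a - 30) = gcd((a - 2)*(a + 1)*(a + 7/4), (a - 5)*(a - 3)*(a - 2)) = a - 2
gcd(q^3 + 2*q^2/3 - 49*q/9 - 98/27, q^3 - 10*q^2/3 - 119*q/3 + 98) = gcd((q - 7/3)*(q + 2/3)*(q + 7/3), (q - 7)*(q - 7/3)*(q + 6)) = q - 7/3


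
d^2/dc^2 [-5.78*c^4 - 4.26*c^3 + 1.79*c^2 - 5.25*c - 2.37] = -69.36*c^2 - 25.56*c + 3.58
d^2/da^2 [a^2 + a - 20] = 2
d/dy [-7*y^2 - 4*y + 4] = -14*y - 4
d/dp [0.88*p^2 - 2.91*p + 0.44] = 1.76*p - 2.91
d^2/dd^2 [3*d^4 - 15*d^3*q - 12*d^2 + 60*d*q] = 36*d^2 - 90*d*q - 24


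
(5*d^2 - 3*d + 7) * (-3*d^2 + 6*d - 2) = -15*d^4 + 39*d^3 - 49*d^2 + 48*d - 14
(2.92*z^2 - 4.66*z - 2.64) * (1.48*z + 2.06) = 4.3216*z^3 - 0.8816*z^2 - 13.5068*z - 5.4384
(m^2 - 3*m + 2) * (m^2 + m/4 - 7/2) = m^4 - 11*m^3/4 - 9*m^2/4 + 11*m - 7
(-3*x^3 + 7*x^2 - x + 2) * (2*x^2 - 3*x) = -6*x^5 + 23*x^4 - 23*x^3 + 7*x^2 - 6*x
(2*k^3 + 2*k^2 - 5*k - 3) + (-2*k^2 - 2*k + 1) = 2*k^3 - 7*k - 2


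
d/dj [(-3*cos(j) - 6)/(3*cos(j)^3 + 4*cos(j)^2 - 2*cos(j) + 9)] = 12*(30*sin(j) - 38*sin(2*j) - 22*sin(3*j) - 3*sin(4*j))/(cos(j) + 8*cos(2*j) + 3*cos(3*j) + 44)^2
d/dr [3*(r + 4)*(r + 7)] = 6*r + 33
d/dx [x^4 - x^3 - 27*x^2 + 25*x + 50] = 4*x^3 - 3*x^2 - 54*x + 25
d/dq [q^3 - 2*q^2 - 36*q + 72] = 3*q^2 - 4*q - 36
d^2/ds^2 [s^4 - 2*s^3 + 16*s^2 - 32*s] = 12*s^2 - 12*s + 32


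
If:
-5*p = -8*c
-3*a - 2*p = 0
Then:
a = -2*p/3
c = 5*p/8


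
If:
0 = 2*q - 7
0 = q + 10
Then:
No Solution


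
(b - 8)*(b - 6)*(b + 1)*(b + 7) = b^4 - 6*b^3 - 57*b^2 + 286*b + 336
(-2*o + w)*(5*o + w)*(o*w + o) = -10*o^3*w - 10*o^3 + 3*o^2*w^2 + 3*o^2*w + o*w^3 + o*w^2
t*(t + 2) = t^2 + 2*t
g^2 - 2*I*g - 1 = (g - I)^2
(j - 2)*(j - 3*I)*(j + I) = j^3 - 2*j^2 - 2*I*j^2 + 3*j + 4*I*j - 6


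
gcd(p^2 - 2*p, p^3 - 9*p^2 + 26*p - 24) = p - 2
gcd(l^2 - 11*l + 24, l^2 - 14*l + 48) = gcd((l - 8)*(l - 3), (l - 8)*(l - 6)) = l - 8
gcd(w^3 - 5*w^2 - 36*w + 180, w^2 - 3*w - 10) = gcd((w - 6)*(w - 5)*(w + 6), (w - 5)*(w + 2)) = w - 5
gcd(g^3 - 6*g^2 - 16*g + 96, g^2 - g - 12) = g - 4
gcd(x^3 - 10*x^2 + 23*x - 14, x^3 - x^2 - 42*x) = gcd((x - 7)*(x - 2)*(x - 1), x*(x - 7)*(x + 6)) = x - 7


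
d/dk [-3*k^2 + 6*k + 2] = 6 - 6*k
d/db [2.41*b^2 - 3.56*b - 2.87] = 4.82*b - 3.56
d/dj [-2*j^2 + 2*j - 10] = 2 - 4*j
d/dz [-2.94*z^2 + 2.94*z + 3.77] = 2.94 - 5.88*z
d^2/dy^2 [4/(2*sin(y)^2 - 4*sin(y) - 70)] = 4*(-2*sin(y)^4 + 3*sin(y)^3 - 69*sin(y)^2 + 29*sin(y) + 39)/((sin(y) - 7)^3*(sin(y) + 5)^3)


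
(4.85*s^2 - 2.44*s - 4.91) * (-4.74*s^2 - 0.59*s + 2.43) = -22.989*s^4 + 8.7041*s^3 + 36.4985*s^2 - 3.0323*s - 11.9313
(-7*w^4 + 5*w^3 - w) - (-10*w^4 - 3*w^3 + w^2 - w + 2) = 3*w^4 + 8*w^3 - w^2 - 2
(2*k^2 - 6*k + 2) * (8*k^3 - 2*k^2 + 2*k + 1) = 16*k^5 - 52*k^4 + 32*k^3 - 14*k^2 - 2*k + 2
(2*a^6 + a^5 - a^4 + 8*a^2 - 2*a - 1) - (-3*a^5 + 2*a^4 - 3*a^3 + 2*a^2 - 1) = 2*a^6 + 4*a^5 - 3*a^4 + 3*a^3 + 6*a^2 - 2*a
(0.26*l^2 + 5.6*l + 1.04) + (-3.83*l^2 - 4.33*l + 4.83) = -3.57*l^2 + 1.27*l + 5.87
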